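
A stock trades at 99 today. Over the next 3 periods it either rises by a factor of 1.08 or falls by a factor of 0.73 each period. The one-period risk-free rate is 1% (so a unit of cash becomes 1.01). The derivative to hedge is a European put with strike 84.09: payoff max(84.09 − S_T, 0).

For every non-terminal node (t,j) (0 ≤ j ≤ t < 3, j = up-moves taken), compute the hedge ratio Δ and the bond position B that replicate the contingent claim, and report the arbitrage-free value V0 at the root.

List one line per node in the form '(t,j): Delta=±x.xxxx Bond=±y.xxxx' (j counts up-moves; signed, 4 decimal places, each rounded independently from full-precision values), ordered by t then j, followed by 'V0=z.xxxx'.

(0,0): Delta=-0.2664 Bond=29.2488
(1,0): Delta=-0.9936 Bond=82.0966
(1,1): Delta=-0.1435 Bond=16.4025
(2,0): Delta=-1.0000 Bond=83.2574
(2,1): Delta=-0.9925 Bond=82.8326
(2,2): Delta=0.0000 Bond=0.0000
V0=2.8801

Since d<R<u, set p* = (R−d)/(u−d) = 0.8000; price each node as the discounted p*-expectation of its children.
Terminal payoffs: V(3,0)=45.5773, V(3,1)=27.1123, V(3,2)=0.0000, V(3,3)=0.0000
(2,0): S=52.7571. Δ = (V_up−V_dn)/(S_up−S_dn) = (27.1123−45.5773)/(56.9777−38.5127) = -1.0000. V = [p*·27.1123 + (1−p*)·45.5773]/1.01 = 30.5003. B = V − Δ·S = 83.2574.
(2,1): S=78.0516. Δ = (V_up−V_dn)/(S_up−S_dn) = (0.0000−27.1123)/(84.2957−56.9777) = -0.9925. V = [p*·0.0000 + (1−p*)·27.1123]/1.01 = 5.3688. B = V − Δ·S = 82.8326.
(2,2): S=115.4736. Δ = (V_up−V_dn)/(S_up−S_dn) = (0.0000−0.0000)/(124.7115−84.2957) = 0.0000. V = [p*·0.0000 + (1−p*)·0.0000]/1.01 = 0.0000. B = V − Δ·S = 0.0000.
(1,0): S=72.2700. Δ = (V_up−V_dn)/(S_up−S_dn) = (5.3688−30.5003)/(78.0516−52.7571) = -0.9936. V = [p*·5.3688 + (1−p*)·30.5003]/1.01 = 10.2922. B = V − Δ·S = 82.0966.
(1,1): S=106.9200. Δ = (V_up−V_dn)/(S_up−S_dn) = (0.0000−5.3688)/(115.4736−78.0516) = -0.1435. V = [p*·0.0000 + (1−p*)·5.3688]/1.01 = 1.0631. B = V − Δ·S = 16.4025.
(0,0): S=99.0000. Δ = (V_up−V_dn)/(S_up−S_dn) = (1.0631−10.2922)/(106.9200−72.2700) = -0.2664. V = [p*·1.0631 + (1−p*)·10.2922]/1.01 = 2.8801. B = V − Δ·S = 29.2488.
The time-0 hedge costs 2.8801, which is the no-arbitrage price.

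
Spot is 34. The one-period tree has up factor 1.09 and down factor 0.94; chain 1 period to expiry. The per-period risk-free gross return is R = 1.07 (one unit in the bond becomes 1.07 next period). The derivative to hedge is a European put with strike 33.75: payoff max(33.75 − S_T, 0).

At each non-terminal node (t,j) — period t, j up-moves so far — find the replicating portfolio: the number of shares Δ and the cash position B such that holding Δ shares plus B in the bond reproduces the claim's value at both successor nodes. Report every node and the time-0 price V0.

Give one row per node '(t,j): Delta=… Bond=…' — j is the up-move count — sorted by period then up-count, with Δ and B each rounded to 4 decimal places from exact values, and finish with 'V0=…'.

(0,0): Delta=-0.3510 Bond=12.1564
V0=0.2231

The replicating-portfolio and risk-neutral prices coincide; use p* = (1.07−0.94)/(1.09−0.94) = 0.8667 for the latter.
Terminal payoffs: V(1,0)=1.7900, V(1,1)=0.0000
Node (0,0) S=34.0000: V=(p*·0.0000+(1−p*)·1.7900)/1.07=0.2231; Δ=(0.0000−1.7900)/(37.0600−31.9600)=-0.3510; B=V−Δ·S=12.1564
Root portfolio cost Δ·34+B reproduces V0=0.2231.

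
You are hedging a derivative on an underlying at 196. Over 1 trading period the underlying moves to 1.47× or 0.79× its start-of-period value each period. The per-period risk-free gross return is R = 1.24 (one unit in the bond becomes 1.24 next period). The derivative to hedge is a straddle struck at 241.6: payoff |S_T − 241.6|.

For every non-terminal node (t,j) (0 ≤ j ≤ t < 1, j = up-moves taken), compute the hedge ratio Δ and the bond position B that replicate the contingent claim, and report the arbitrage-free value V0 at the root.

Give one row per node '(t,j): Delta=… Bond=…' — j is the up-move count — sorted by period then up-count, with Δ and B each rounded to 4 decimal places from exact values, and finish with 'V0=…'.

Under the risk-neutral measure, an up-move has probability p* = (R−d)/(u−d) = 0.6618 and values discount at R = 1.24.
Terminal values V(1,·): V(1,0)=86.7600, V(1,1)=46.5200
  t=0,j=0: stock 196.0000 → up 288.1200 (V=46.5200), down 154.8400 (V=86.7600). Price 48.4924; hedge Δ=-0.3019, bond B=107.6689.
The time-0 hedge costs 48.4924, which is the no-arbitrage price.

(0,0): Delta=-0.3019 Bond=107.6689
V0=48.4924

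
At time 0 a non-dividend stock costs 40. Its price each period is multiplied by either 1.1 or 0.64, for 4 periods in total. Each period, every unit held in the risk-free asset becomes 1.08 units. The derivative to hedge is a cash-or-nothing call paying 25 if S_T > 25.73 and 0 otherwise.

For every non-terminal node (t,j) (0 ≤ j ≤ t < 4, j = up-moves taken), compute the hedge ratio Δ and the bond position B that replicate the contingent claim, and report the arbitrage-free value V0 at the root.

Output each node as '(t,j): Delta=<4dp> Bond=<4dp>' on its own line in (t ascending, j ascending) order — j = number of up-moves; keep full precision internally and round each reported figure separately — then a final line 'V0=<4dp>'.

(0,0): Delta=0.1287 Bond=13.0306
(1,0): Delta=1.6653 Bond=-25.2627
(1,1): Delta=0.0881 Bond=15.8610
(2,0): Delta=0.0000 Bond=0.0000
(2,1): Delta=1.7093 Bond=-28.5239
(2,2): Delta=0.0452 Bond=19.2050
(3,0): Delta=0.0000 Bond=0.0000
(3,1): Delta=0.0000 Bond=0.0000
(3,2): Delta=1.7545 Bond=-32.2061
(3,3): Delta=0.0000 Bond=23.1481
V0=18.1792

Risk-neutral probability p* = (R−d)/(u−d) = (1.08−0.64)/(1.1−0.64) = 0.9565.
Terminal payoffs: V(4,0)=0.0000, V(4,1)=0.0000, V(4,2)=0.0000, V(4,3)=25.0000, V(4,4)=25.0000
  t=3,j=0: stock 10.4858 → up 11.5343 (V=0.0000), down 6.7109 (V=0.0000). Price 0.0000; hedge Δ=0.0000, bond B=0.0000.
  t=3,j=1: stock 18.0224 → up 19.8246 (V=0.0000), down 11.5343 (V=0.0000). Price 0.0000; hedge Δ=0.0000, bond B=0.0000.
  t=3,j=2: stock 30.9760 → up 34.0736 (V=25.0000), down 19.8246 (V=0.0000). Price 22.1417; hedge Δ=1.7545, bond B=-32.2061.
  t=3,j=3: stock 53.2400 → up 58.5640 (V=25.0000), down 34.0736 (V=25.0000). Price 23.1481; hedge Δ=0.0000, bond B=23.1481.
  t=2,j=0: stock 16.3840 → up 18.0224 (V=0.0000), down 10.4858 (V=0.0000). Price 0.0000; hedge Δ=0.0000, bond B=0.0000.
  t=2,j=1: stock 28.1600 → up 30.9760 (V=22.1417), down 18.0224 (V=0.0000). Price 19.6102; hedge Δ=1.7093, bond B=-28.5239.
  t=2,j=2: stock 48.4000 → up 53.2400 (V=23.1481), down 30.9760 (V=22.1417). Price 21.3930; hedge Δ=0.0452, bond B=19.2050.
  t=1,j=0: stock 25.6000 → up 28.1600 (V=19.6102), down 16.3840 (V=0.0000). Price 17.3681; hedge Δ=1.6653, bond B=-25.2627.
  t=1,j=1: stock 44.0000 → up 48.4000 (V=21.3930), down 28.1600 (V=19.6102). Price 19.7365; hedge Δ=0.0881, bond B=15.8610.
  t=0,j=0: stock 40.0000 → up 44.0000 (V=19.7365), down 25.6000 (V=17.3681). Price 18.1792; hedge Δ=0.1287, bond B=13.0306.
Check: Δ(0,0)·S0 + B(0,0) = 18.1792 = V0.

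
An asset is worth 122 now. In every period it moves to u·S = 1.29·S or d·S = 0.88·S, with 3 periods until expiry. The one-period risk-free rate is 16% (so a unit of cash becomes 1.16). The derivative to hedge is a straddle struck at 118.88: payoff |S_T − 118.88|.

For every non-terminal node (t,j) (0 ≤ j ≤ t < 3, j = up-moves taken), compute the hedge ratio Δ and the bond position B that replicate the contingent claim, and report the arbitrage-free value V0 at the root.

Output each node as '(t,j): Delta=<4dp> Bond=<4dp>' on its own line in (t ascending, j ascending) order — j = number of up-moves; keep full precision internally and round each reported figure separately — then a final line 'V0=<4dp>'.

No-arbitrage ⇒ martingale measure with p* = (R−d)/(u−d) = 0.6829.
Payoff layer (t=3): V(3,0)=35.7404, V(3,1)=2.9951, V(3,2)=59.7778, V(3,3)=143.0161
(2,0): S=94.4768. Δ = (V_up−V_dn)/(S_up−S_dn) = (2.9951−35.7404)/(121.8751−83.1396) = -0.8454. V = [p*·2.9951 + (1−p*)·35.7404]/1.16 = 11.5325. B = V − Δ·S = 91.3992.
(2,1): S=138.4944. Δ = (V_up−V_dn)/(S_up−S_dn) = (59.7778−2.9951)/(178.6578−121.8751) = 1.0000. V = [p*·59.7778 + (1−p*)·2.9951]/1.16 = 36.0116. B = V − Δ·S = -102.4828.
(2,2): S=203.0202. Δ = (V_up−V_dn)/(S_up−S_dn) = (143.0161−59.7778)/(261.8961−178.6578) = 1.0000. V = [p*·143.0161 + (1−p*)·59.7778]/1.16 = 100.5374. B = V − Δ·S = -102.4828.
(1,0): S=107.3600. Δ = (V_up−V_dn)/(S_up−S_dn) = (36.0116−11.5325)/(138.4944−94.4768) = 0.5561. V = [p*·36.0116 + (1−p*)·11.5325]/1.16 = 24.3534. B = V − Δ·S = -35.3517.
(1,1): S=157.3800. Δ = (V_up−V_dn)/(S_up−S_dn) = (100.5374−36.0116)/(203.0202−138.4944) = 1.0000. V = [p*·100.5374 + (1−p*)·36.0116]/1.16 = 69.0328. B = V − Δ·S = -88.3472.
(0,0): S=122.0000. Δ = (V_up−V_dn)/(S_up−S_dn) = (69.0328−24.3534)/(157.3800−107.3600) = 0.8932. V = [p*·69.0328 + (1−p*)·24.3534]/1.16 = 47.2984. B = V − Δ·S = -61.6757.
The time-0 hedge costs 47.2984, which is the no-arbitrage price.

(0,0): Delta=0.8932 Bond=-61.6757
(1,0): Delta=0.5561 Bond=-35.3517
(1,1): Delta=1.0000 Bond=-88.3472
(2,0): Delta=-0.8454 Bond=91.3992
(2,1): Delta=1.0000 Bond=-102.4828
(2,2): Delta=1.0000 Bond=-102.4828
V0=47.2984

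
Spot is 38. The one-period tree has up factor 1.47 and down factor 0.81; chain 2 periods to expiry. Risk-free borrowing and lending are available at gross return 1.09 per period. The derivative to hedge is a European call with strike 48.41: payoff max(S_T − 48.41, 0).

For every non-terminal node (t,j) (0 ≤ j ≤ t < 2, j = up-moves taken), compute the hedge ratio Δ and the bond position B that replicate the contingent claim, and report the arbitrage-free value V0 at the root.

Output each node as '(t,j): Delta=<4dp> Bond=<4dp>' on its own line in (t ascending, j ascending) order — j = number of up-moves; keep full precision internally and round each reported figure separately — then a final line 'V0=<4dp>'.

Risk-neutral probability p* = (R−d)/(u−d) = (1.09−0.81)/(1.47−0.81) = 0.4242.
Terminal payoffs: V(2,0)=0.0000, V(2,1)=0.0000, V(2,2)=33.7042
  t=1,j=0: stock 30.7800 → up 45.2466 (V=0.0000), down 24.9318 (V=0.0000). Price 0.0000; hedge Δ=0.0000, bond B=0.0000.
  t=1,j=1: stock 55.8600 → up 82.1142 (V=33.7042), down 45.2466 (V=0.0000). Price 13.1181; hedge Δ=0.9142, bond B=-37.9488.
  t=0,j=0: stock 38.0000 → up 55.8600 (V=13.1181), down 30.7800 (V=0.0000). Price 5.1057; hedge Δ=0.5231, bond B=-14.7702.
The time-0 hedge costs 5.1057, which is the no-arbitrage price.

(0,0): Delta=0.5231 Bond=-14.7702
(1,0): Delta=0.0000 Bond=0.0000
(1,1): Delta=0.9142 Bond=-37.9488
V0=5.1057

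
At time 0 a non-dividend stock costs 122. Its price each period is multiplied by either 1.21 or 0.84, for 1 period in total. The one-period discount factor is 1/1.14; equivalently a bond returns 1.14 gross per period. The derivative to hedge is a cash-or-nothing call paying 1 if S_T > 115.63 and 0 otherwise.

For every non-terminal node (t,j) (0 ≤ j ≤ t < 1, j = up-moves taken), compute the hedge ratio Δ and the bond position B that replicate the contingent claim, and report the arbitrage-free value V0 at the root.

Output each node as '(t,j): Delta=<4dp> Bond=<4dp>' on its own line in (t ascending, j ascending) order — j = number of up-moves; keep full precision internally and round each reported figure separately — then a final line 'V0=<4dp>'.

(0,0): Delta=0.0222 Bond=-1.9915
V0=0.7112

Risk-neutral probability p* = (R−d)/(u−d) = (1.14−0.84)/(1.21−0.84) = 0.8108.
Payoff layer (t=1): V(1,0)=0.0000, V(1,1)=1.0000
(0,0): S=122.0000. Δ = (V_up−V_dn)/(S_up−S_dn) = (1.0000−0.0000)/(147.6200−102.4800) = 0.0222. V = [p*·1.0000 + (1−p*)·0.0000]/1.14 = 0.7112. B = V − Δ·S = -1.9915.
Root portfolio cost Δ·122+B reproduces V0=0.7112.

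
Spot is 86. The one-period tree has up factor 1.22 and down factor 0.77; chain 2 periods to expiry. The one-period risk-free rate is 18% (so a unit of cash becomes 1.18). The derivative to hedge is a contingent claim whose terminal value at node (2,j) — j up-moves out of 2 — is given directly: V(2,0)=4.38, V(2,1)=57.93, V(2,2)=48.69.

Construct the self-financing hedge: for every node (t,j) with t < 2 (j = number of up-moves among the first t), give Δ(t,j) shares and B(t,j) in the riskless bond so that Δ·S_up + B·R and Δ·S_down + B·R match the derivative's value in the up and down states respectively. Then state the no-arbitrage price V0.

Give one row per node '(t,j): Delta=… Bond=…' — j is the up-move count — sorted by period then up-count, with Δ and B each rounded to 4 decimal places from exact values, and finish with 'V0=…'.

Risk-neutral probability p* = (R−d)/(u−d) = (1.18−0.77)/(1.22−0.77) = 0.9111.
Terminal values V(2,·): V(2,0)=4.3800, V(2,1)=57.9300, V(2,2)=48.6900
Node (1,0) S=66.2200: V=(p*·57.9300+(1−p*)·4.3800)/1.18=45.0593; Δ=(57.9300−4.3800)/(80.7884−50.9894)=1.7970; B=V−Δ·S=-73.9407
Node (1,1) S=104.9200: V=(p*·48.6900+(1−p*)·57.9300)/1.18=41.9588; Δ=(48.6900−57.9300)/(128.0024−80.7884)=-0.1957; B=V−Δ·S=62.4921
Node (0,0) S=86.0000: V=(p*·41.9588+(1−p*)·45.0593)/1.18=35.7918; Δ=(41.9588−45.0593)/(104.9200−66.2200)=-0.0801; B=V−Δ·S=42.6820
Root portfolio cost Δ·86+B reproduces V0=35.7918.

(0,0): Delta=-0.0801 Bond=42.6820
(1,0): Delta=1.7970 Bond=-73.9407
(1,1): Delta=-0.1957 Bond=62.4921
V0=35.7918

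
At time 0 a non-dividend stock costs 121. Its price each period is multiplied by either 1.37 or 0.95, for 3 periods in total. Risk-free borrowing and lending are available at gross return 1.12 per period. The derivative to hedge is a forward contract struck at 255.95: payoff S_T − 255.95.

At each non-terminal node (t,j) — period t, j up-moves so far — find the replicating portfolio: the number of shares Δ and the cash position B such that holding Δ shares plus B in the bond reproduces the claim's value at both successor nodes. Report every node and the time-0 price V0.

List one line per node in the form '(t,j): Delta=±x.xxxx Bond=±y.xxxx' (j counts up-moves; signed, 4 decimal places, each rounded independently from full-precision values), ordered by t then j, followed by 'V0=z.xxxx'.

(0,0): Delta=1.0000 Bond=-182.1802
(1,0): Delta=1.0000 Bond=-204.0418
(1,1): Delta=1.0000 Bond=-204.0418
(2,0): Delta=1.0000 Bond=-228.5268
(2,1): Delta=1.0000 Bond=-228.5268
(2,2): Delta=1.0000 Bond=-228.5268
V0=-61.1802

No-arbitrage ⇒ martingale measure with p* = (R−d)/(u−d) = 0.4048.
Terminal payoffs: V(3,0)=-152.2076, V(3,1)=-106.3426, V(3,2)=-40.2003, V(3,3)=55.1837
(2,0): S=109.2025. Δ = (V_up−V_dn)/(S_up−S_dn) = (-106.3426−-152.2076)/(149.6074−103.7424) = 1.0000. V = [p*·-106.3426 + (1−p*)·-152.2076]/1.12 = -119.3243. B = V − Δ·S = -228.5268.
(2,1): S=157.4815. Δ = (V_up−V_dn)/(S_up−S_dn) = (-40.2003−-106.3426)/(215.7497−149.6074) = 1.0000. V = [p*·-40.2003 + (1−p*)·-106.3426]/1.12 = -71.0453. B = V − Δ·S = -228.5268.
(2,2): S=227.1049. Δ = (V_up−V_dn)/(S_up−S_dn) = (55.1837−-40.2003)/(311.1337−215.7497) = 1.0000. V = [p*·55.1837 + (1−p*)·-40.2003]/1.12 = -1.4219. B = V − Δ·S = -228.5268.
(1,0): S=114.9500. Δ = (V_up−V_dn)/(S_up−S_dn) = (-71.0453−-119.3243)/(157.4815−109.2025) = 1.0000. V = [p*·-71.0453 + (1−p*)·-119.3243]/1.12 = -89.0918. B = V − Δ·S = -204.0418.
(1,1): S=165.7700. Δ = (V_up−V_dn)/(S_up−S_dn) = (-1.4219−-71.0453)/(227.1049−157.4815) = 1.0000. V = [p*·-1.4219 + (1−p*)·-71.0453]/1.12 = -38.2718. B = V − Δ·S = -204.0418.
(0,0): S=121.0000. Δ = (V_up−V_dn)/(S_up−S_dn) = (-38.2718−-89.0918)/(165.7700−114.9500) = 1.0000. V = [p*·-38.2718 + (1−p*)·-89.0918]/1.12 = -61.1802. B = V − Δ·S = -182.1802.
Check: Δ(0,0)·S0 + B(0,0) = -61.1802 = V0.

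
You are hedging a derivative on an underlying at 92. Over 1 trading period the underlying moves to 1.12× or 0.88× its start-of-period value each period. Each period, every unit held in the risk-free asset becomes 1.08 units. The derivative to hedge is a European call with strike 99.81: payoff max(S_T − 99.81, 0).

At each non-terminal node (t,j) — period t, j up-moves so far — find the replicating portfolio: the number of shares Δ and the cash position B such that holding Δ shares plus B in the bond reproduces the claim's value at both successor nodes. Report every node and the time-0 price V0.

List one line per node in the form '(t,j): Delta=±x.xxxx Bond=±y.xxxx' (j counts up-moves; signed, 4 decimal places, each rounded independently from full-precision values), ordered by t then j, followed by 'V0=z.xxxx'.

(0,0): Delta=0.1463 Bond=-10.9660
V0=2.4923

Under the risk-neutral measure, an up-move has probability p* = (R−d)/(u−d) = 0.8333 and values discount at R = 1.08.
At expiry t=1: V(1,0)=0.0000, V(1,1)=3.2300
(0,0): S=92.0000. Δ = (V_up−V_dn)/(S_up−S_dn) = (3.2300−0.0000)/(103.0400−80.9600) = 0.1463. V = [p*·3.2300 + (1−p*)·0.0000]/1.08 = 2.4923. B = V − Δ·S = -10.9660.
The time-0 hedge costs 2.4923, which is the no-arbitrage price.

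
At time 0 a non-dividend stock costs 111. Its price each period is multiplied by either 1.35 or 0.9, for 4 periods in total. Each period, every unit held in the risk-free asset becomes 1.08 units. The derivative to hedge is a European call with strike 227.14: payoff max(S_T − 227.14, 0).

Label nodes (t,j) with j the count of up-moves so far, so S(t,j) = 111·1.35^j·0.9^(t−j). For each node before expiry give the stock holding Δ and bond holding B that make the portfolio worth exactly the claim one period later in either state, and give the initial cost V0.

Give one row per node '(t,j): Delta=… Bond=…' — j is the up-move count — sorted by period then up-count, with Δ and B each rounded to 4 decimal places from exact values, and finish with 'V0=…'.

(0,0): Delta=0.2104 Bond=-18.5817
(1,0): Delta=0.0569 Bond=-4.7380
(1,1): Delta=0.3638 Bond=-43.0637
(2,0): Delta=0.0000 Bond=0.0000
(2,1): Delta=0.1138 Bond=-12.7925
(2,2): Delta=0.6138 Bond=-97.0831
(3,0): Delta=0.0000 Bond=0.0000
(3,1): Delta=0.0000 Bond=0.0000
(3,2): Delta=0.2276 Bond=-34.5397
(3,3): Delta=1.0000 Bond=-210.3148
V0=4.7692

Risk-neutral probability p* = (R−d)/(u−d) = (1.08−0.9)/(1.35−0.9) = 0.4000.
Terminal values V(4,·): V(4,0)=0.0000, V(4,1)=0.0000, V(4,2)=0.0000, V(4,3)=18.6515, V(4,4)=141.5472
(3,0): S=80.9190. Δ = (V_up−V_dn)/(S_up−S_dn) = (0.0000−0.0000)/(109.2407−72.8271) = 0.0000. V = [p*·0.0000 + (1−p*)·0.0000]/1.08 = 0.0000. B = V − Δ·S = 0.0000.
(3,1): S=121.3785. Δ = (V_up−V_dn)/(S_up−S_dn) = (0.0000−0.0000)/(163.8610−109.2407) = 0.0000. V = [p*·0.0000 + (1−p*)·0.0000]/1.08 = 0.0000. B = V − Δ·S = 0.0000.
(3,2): S=182.0678. Δ = (V_up−V_dn)/(S_up−S_dn) = (18.6515−0.0000)/(245.7915−163.8610) = 0.2276. V = [p*·18.6515 + (1−p*)·0.0000]/1.08 = 6.9079. B = V − Δ·S = -34.5397.
(3,3): S=273.1016. Δ = (V_up−V_dn)/(S_up−S_dn) = (141.5472−18.6515)/(368.6872−245.7915) = 1.0000. V = [p*·141.5472 + (1−p*)·18.6515]/1.08 = 62.7868. B = V − Δ·S = -210.3148.
(2,0): S=89.9100. Δ = (V_up−V_dn)/(S_up−S_dn) = (0.0000−0.0000)/(121.3785−80.9190) = 0.0000. V = [p*·0.0000 + (1−p*)·0.0000]/1.08 = 0.0000. B = V − Δ·S = 0.0000.
(2,1): S=134.8650. Δ = (V_up−V_dn)/(S_up−S_dn) = (6.9079−0.0000)/(182.0678−121.3785) = 0.1138. V = [p*·6.9079 + (1−p*)·0.0000]/1.08 = 2.5585. B = V − Δ·S = -12.7925.
(2,2): S=202.2975. Δ = (V_up−V_dn)/(S_up−S_dn) = (62.7868−6.9079)/(273.1016−182.0678) = 0.6138. V = [p*·62.7868 + (1−p*)·6.9079]/1.08 = 27.0921. B = V − Δ·S = -97.0831.
(1,0): S=99.9000. Δ = (V_up−V_dn)/(S_up−S_dn) = (2.5585−0.0000)/(134.8650−89.9100) = 0.0569. V = [p*·2.5585 + (1−p*)·0.0000]/1.08 = 0.9476. B = V − Δ·S = -4.7380.
(1,1): S=149.8500. Δ = (V_up−V_dn)/(S_up−S_dn) = (27.0921−2.5585)/(202.2975−134.8650) = 0.3638. V = [p*·27.0921 + (1−p*)·2.5585]/1.08 = 11.4555. B = V − Δ·S = -43.0637.
(0,0): S=111.0000. Δ = (V_up−V_dn)/(S_up−S_dn) = (11.4555−0.9476)/(149.8500−99.9000) = 0.2104. V = [p*·11.4555 + (1−p*)·0.9476]/1.08 = 4.7692. B = V − Δ·S = -18.5817.
Self-financing check: at every node Δ·S+B equals the discounted successor values.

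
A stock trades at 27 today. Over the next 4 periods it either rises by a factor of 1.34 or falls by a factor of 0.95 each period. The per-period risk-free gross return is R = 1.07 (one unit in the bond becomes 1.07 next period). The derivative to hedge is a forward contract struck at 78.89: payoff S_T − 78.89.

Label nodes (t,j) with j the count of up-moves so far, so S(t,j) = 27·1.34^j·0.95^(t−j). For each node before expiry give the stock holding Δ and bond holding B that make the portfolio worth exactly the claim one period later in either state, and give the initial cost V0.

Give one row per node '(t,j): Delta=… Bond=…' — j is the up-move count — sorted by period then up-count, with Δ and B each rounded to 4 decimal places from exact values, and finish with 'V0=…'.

(0,0): Delta=1.0000 Bond=-60.1848
(1,0): Delta=1.0000 Bond=-64.3977
(1,1): Delta=1.0000 Bond=-64.3977
(2,0): Delta=1.0000 Bond=-68.9056
(2,1): Delta=1.0000 Bond=-68.9056
(2,2): Delta=1.0000 Bond=-68.9056
(3,0): Delta=1.0000 Bond=-73.7290
(3,1): Delta=1.0000 Bond=-73.7290
(3,2): Delta=1.0000 Bond=-73.7290
(3,3): Delta=1.0000 Bond=-73.7290
V0=-33.1848

The replicating-portfolio and risk-neutral prices coincide; use p* = (1.07−0.95)/(1.34−0.95) = 0.3077 for the latter.
Terminal payoffs: V(4,0)=-56.8983, V(4,1)=-47.8702, V(4,2)=-35.1357, V(4,3)=-17.1734, V(4,4)=8.1628
  t=3,j=0: stock 23.1491 → up 31.0198 (V=-47.8702), down 21.9917 (V=-56.8983). Price -50.5798; hedge Δ=1.0000, bond B=-73.7290.
  t=3,j=1: stock 32.6525 → up 43.7543 (V=-35.1357), down 31.0198 (V=-47.8702). Price -41.0765; hedge Δ=1.0000, bond B=-73.7290.
  t=3,j=2: stock 46.0571 → up 61.7166 (V=-17.1734), down 43.7543 (V=-35.1357). Price -27.6718; hedge Δ=1.0000, bond B=-73.7290.
  t=3,j=3: stock 64.9648 → up 87.0528 (V=8.1628), down 61.7166 (V=-17.1734). Price -8.7642; hedge Δ=1.0000, bond B=-73.7290.
  t=2,j=0: stock 24.3675 → up 32.6525 (V=-41.0765), down 23.1491 (V=-50.5798). Price -44.5381; hedge Δ=1.0000, bond B=-68.9056.
  t=2,j=1: stock 34.3710 → up 46.0571 (V=-27.6718), down 32.6524 (V=-41.0765). Price -34.5346; hedge Δ=1.0000, bond B=-68.9056.
  t=2,j=2: stock 48.4812 → up 64.9648 (V=-8.7642), down 46.0571 (V=-27.6718). Price -20.4244; hedge Δ=1.0000, bond B=-68.9056.
  t=1,j=0: stock 25.6500 → up 34.3710 (V=-34.5346), down 24.3675 (V=-44.5381). Price -38.7477; hedge Δ=1.0000, bond B=-64.3977.
  t=1,j=1: stock 36.1800 → up 48.4812 (V=-20.4244), down 34.3710 (V=-34.5346). Price -28.2177; hedge Δ=1.0000, bond B=-64.3977.
  t=0,j=0: stock 27.0000 → up 36.1800 (V=-28.2177), down 25.6500 (V=-38.7477). Price -33.1848; hedge Δ=1.0000, bond B=-60.1848.
Root portfolio cost Δ·27+B reproduces V0=-33.1848.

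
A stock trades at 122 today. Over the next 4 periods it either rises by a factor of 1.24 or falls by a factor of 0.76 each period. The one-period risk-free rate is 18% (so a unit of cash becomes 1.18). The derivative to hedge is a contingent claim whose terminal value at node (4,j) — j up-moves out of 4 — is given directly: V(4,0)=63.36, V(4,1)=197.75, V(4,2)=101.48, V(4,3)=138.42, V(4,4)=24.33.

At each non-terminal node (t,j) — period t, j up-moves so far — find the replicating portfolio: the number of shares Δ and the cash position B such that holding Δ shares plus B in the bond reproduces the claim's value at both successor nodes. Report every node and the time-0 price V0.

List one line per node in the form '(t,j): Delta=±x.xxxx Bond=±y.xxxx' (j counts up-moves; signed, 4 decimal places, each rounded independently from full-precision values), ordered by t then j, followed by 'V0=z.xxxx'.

(0,0): Delta=-0.7225 Bond=123.8725
(1,0): Delta=0.1504 Bond=65.2343
(1,1): Delta=-0.7989 Bond=157.7317
(2,0): Delta=-1.6896 Bond=206.6413
(2,1): Delta=0.3116 Bond=58.4530
(2,2): Delta=-0.8961 Bond=204.3620
(3,0): Delta=5.2279 Bond=-126.6306
(3,1): Delta=-2.2953 Bond=296.7606
(3,2): Delta=0.5398 Bond=36.4336
(3,3): Delta=-1.0218 Bond=270.3919
V0=35.7330

No-arbitrage ⇒ martingale measure with p* = (R−d)/(u−d) = 0.8750.
Terminal values V(4,·): V(4,0)=63.3600, V(4,1)=197.7500, V(4,2)=101.4800, V(4,3)=138.4200, V(4,4)=24.3300
  t=3,j=0: stock 53.5551 → up 66.4083 (V=197.7500), down 40.7019 (V=63.3600). Price 153.3485; hedge Δ=5.2279, bond B=-126.6306.
  t=3,j=1: stock 87.3793 → up 108.3504 (V=101.4800), down 66.4083 (V=197.7500). Price 96.1981; hedge Δ=-2.2953, bond B=296.7606.
  t=3,j=2: stock 142.5663 → up 176.7822 (V=138.4200), down 108.3504 (V=101.4800). Price 113.3919; hedge Δ=0.5398, bond B=36.4336.
  t=3,j=3: stock 232.6081 → up 288.4341 (V=24.3300), down 176.7822 (V=138.4200). Price 32.7044; hedge Δ=-1.0218, bond B=270.3919.
  t=2,j=0: stock 70.4672 → up 87.3793 (V=96.1981), down 53.5551 (V=153.3485). Price 87.5779; hedge Δ=-1.6896, bond B=206.6413.
  t=2,j=1: stock 114.9728 → up 142.5663 (V=113.3919), down 87.3793 (V=96.1981). Price 94.2735; hedge Δ=0.3116, bond B=58.4530.
  t=2,j=2: stock 187.5872 → up 232.6081 (V=32.7044), down 142.5663 (V=113.3919). Price 36.2630; hedge Δ=-0.8961, bond B=204.3620.
  t=1,j=0: stock 92.7200 → up 114.9728 (V=94.2735), down 70.4672 (V=87.5779). Price 79.1835; hedge Δ=0.1504, bond B=65.2343.
  t=1,j=1: stock 151.2800 → up 187.5872 (V=36.2630), down 114.9728 (V=94.2735). Price 36.8766; hedge Δ=-0.7989, bond B=157.7317.
  t=0,j=0: stock 122.0000 → up 151.2800 (V=36.8766), down 92.7200 (V=79.1835). Price 35.7330; hedge Δ=-0.7225, bond B=123.8725.
Each (Δ,B) replicates both successor values, so the strategy is self-financing and V0 is arbitrage-free.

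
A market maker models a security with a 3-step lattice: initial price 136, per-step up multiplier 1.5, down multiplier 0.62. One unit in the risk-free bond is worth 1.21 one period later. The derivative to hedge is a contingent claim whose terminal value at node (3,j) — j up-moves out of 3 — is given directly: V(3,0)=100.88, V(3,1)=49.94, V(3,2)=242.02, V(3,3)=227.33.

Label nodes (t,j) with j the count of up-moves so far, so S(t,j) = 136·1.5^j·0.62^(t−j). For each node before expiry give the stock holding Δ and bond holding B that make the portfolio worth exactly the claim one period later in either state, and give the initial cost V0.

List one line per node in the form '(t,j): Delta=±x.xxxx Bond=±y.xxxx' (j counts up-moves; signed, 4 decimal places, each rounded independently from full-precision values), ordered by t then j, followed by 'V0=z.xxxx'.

(0,0): Delta=0.4151 Bond=51.1205
(1,0): Delta=1.2474 Bond=-8.3175
(1,1): Delta=0.2461 Bond=96.3478
(2,0): Delta=-1.1073 Bond=113.0327
(2,1): Delta=1.7257 Bond=-70.5695
(2,2): Delta=-0.0546 Bond=208.5701
V0=107.5801

No-arbitrage ⇒ martingale measure with p* = (R−d)/(u−d) = 0.6705.
Terminal values V(3,·): V(3,0)=100.8800, V(3,1)=49.9400, V(3,2)=242.0200, V(3,3)=227.3300
(2,0): S=52.2784. Δ = (V_up−V_dn)/(S_up−S_dn) = (49.9400−100.8800)/(78.4176−32.4126) = -1.1073. V = [p*·49.9400 + (1−p*)·100.8800]/1.21 = 55.1463. B = V − Δ·S = 113.0327.
(2,1): S=126.4800. Δ = (V_up−V_dn)/(S_up−S_dn) = (242.0200−49.9400)/(189.7200−78.4176) = 1.7257. V = [p*·242.0200 + (1−p*)·49.9400]/1.21 = 147.7032. B = V − Δ·S = -70.5695.
(2,2): S=306.0000. Δ = (V_up−V_dn)/(S_up−S_dn) = (227.3300−242.0200)/(459.0000−189.7200) = -0.0546. V = [p*·227.3300 + (1−p*)·242.0200]/1.21 = 191.8769. B = V − Δ·S = 208.5701.
(1,0): S=84.3200. Δ = (V_up−V_dn)/(S_up−S_dn) = (147.7032−55.1463)/(126.4800−52.2784) = 1.2474. V = [p*·147.7032 + (1−p*)·55.1463]/1.21 = 96.8608. B = V − Δ·S = -8.3175.
(1,1): S=204.0000. Δ = (V_up−V_dn)/(S_up−S_dn) = (191.8769−147.7032)/(306.0000−126.4800) = 0.2461. V = [p*·191.8769 + (1−p*)·147.7032]/1.21 = 146.5452. B = V − Δ·S = 96.3478.
(0,0): S=136.0000. Δ = (V_up−V_dn)/(S_up−S_dn) = (146.5452−96.8608)/(204.0000−84.3200) = 0.4151. V = [p*·146.5452 + (1−p*)·96.8608]/1.21 = 107.5801. B = V − Δ·S = 51.1205.
Check: Δ(0,0)·S0 + B(0,0) = 107.5801 = V0.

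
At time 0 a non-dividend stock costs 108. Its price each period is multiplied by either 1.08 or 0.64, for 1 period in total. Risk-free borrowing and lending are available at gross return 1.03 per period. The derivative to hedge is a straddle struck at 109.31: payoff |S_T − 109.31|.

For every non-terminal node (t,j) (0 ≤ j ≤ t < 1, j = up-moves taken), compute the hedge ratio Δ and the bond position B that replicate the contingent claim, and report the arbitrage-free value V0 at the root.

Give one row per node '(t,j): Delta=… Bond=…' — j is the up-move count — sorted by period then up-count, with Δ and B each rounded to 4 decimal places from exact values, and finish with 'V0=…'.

Under the risk-neutral measure, an up-move has probability p* = (R−d)/(u−d) = 0.8864 and values discount at R = 1.03.
Terminal values V(1,·): V(1,0)=40.1900, V(1,1)=7.3300
(0,0): S=108.0000. Δ = (V_up−V_dn)/(S_up−S_dn) = (7.3300−40.1900)/(116.6400−69.1200) = -0.6915. V = [p*·7.3300 + (1−p*)·40.1900]/1.03 = 10.7418. B = V − Δ·S = 85.4237.
Check: Δ(0,0)·S0 + B(0,0) = 10.7418 = V0.

(0,0): Delta=-0.6915 Bond=85.4237
V0=10.7418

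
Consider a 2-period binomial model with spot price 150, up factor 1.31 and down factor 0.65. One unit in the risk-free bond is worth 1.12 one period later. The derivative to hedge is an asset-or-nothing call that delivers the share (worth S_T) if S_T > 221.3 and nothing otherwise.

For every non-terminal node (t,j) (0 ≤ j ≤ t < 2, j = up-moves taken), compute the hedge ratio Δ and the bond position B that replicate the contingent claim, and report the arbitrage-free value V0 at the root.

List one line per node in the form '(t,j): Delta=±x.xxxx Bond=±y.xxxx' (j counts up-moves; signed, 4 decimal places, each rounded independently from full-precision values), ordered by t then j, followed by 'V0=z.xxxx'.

(0,0): Delta=1.6532 Bond=-143.9200
(1,0): Delta=0.0000 Bond=0.0000
(1,1): Delta=1.9848 Bond=-226.3525
V0=104.0652

Risk-neutral probability p* = (R−d)/(u−d) = (1.12−0.65)/(1.31−0.65) = 0.7121.
Payoff layer (t=2): V(2,0)=0.0000, V(2,1)=0.0000, V(2,2)=257.4150
  t=1,j=0: stock 97.5000 → up 127.7250 (V=0.0000), down 63.3750 (V=0.0000). Price 0.0000; hedge Δ=0.0000, bond B=0.0000.
  t=1,j=1: stock 196.5000 → up 257.4150 (V=257.4150), down 127.7250 (V=0.0000). Price 163.6703; hedge Δ=1.9848, bond B=-226.3525.
  t=0,j=0: stock 150.0000 → up 196.5000 (V=163.6703), down 97.5000 (V=0.0000). Price 104.0652; hedge Δ=1.6532, bond B=-143.9200.
Check: Δ(0,0)·S0 + B(0,0) = 104.0652 = V0.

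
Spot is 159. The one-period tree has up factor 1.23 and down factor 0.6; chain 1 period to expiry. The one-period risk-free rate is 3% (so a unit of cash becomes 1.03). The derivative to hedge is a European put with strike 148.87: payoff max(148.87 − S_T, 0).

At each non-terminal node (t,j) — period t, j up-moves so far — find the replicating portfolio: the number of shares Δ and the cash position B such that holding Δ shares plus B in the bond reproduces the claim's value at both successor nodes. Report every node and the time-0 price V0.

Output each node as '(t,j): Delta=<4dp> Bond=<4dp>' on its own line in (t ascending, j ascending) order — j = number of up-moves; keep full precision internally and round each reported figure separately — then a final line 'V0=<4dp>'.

(0,0): Delta=-0.5338 Bond=101.3532
V0=16.4802

The replicating-portfolio and risk-neutral prices coincide; use p* = (1.03−0.6)/(1.23−0.6) = 0.6825 for the latter.
Terminal payoffs: V(1,0)=53.4700, V(1,1)=0.0000
  t=0,j=0: stock 159.0000 → up 195.5700 (V=0.0000), down 95.4000 (V=53.4700). Price 16.4802; hedge Δ=-0.5338, bond B=101.3532.
Root portfolio cost Δ·159+B reproduces V0=16.4802.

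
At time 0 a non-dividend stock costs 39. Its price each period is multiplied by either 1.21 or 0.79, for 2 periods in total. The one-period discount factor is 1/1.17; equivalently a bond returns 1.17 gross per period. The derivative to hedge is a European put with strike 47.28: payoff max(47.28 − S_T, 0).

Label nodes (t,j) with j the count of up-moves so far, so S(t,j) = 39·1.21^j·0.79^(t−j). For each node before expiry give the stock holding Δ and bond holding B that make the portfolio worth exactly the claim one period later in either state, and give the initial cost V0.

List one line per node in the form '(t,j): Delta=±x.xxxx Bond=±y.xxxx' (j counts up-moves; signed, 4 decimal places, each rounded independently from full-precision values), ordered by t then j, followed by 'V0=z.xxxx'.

(0,0): Delta=-0.5364 Bond=22.3306
(1,0): Delta=-1.0000 Bond=40.4103
(1,1): Delta=-0.5045 Bond=24.6233
V0=1.4109

Since d<R<u, set p* = (R−d)/(u−d) = 0.9048; price each node as the discounted p*-expectation of its children.
Terminal payoffs: V(2,0)=22.9401, V(2,1)=9.9999, V(2,2)=0.0000
(1,0): S=30.8100. Δ = (V_up−V_dn)/(S_up−S_dn) = (9.9999−22.9401)/(37.2801−24.3399) = -1.0000. V = [p*·9.9999 + (1−p*)·22.9401]/1.17 = 9.6003. B = V − Δ·S = 40.4103.
(1,1): S=47.1900. Δ = (V_up−V_dn)/(S_up−S_dn) = (0.0000−9.9999)/(57.0999−37.2801) = -0.5045. V = [p*·0.0000 + (1−p*)·9.9999]/1.17 = 0.8140. B = V − Δ·S = 24.6233.
(0,0): S=39.0000. Δ = (V_up−V_dn)/(S_up−S_dn) = (0.8140−9.6003)/(47.1900−30.8100) = -0.5364. V = [p*·0.8140 + (1−p*)·9.6003]/1.17 = 1.4109. B = V − Δ·S = 22.3306.
Each (Δ,B) replicates both successor values, so the strategy is self-financing and V0 is arbitrage-free.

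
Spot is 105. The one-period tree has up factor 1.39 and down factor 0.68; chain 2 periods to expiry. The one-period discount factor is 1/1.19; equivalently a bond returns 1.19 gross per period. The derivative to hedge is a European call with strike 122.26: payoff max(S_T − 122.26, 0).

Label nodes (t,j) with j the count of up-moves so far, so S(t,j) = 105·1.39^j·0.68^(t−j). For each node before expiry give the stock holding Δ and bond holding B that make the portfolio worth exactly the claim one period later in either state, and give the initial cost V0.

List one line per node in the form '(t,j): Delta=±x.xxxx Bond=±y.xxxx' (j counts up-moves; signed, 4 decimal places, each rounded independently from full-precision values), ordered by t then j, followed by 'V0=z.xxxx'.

Risk-neutral probability p* = (R−d)/(u−d) = (1.19−0.68)/(1.39−0.68) = 0.7183.
At expiry t=2: V(2,0)=0.0000, V(2,1)=0.0000, V(2,2)=80.6105
  t=1,j=0: stock 71.4000 → up 99.2460 (V=0.0000), down 48.5520 (V=0.0000). Price 0.0000; hedge Δ=0.0000, bond B=0.0000.
  t=1,j=1: stock 145.9500 → up 202.8705 (V=80.6105), down 99.2460 (V=0.0000). Price 48.6582; hedge Δ=0.7779, bond B=-64.8777.
  t=0,j=0: stock 105.0000 → up 145.9500 (V=48.6582), down 71.4000 (V=0.0000). Price 29.3712; hedge Δ=0.6527, bond B=-39.1616.
The time-0 hedge costs 29.3712, which is the no-arbitrage price.

(0,0): Delta=0.6527 Bond=-39.1616
(1,0): Delta=0.0000 Bond=0.0000
(1,1): Delta=0.7779 Bond=-64.8777
V0=29.3712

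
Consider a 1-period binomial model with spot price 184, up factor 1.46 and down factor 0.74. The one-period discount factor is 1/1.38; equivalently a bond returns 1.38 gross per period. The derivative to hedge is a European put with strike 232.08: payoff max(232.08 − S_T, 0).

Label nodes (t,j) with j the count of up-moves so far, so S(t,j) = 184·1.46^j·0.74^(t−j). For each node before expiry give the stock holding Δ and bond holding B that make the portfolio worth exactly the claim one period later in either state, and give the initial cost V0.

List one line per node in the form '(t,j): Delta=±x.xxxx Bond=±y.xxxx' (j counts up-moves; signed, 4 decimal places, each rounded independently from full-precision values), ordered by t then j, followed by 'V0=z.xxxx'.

(0,0): Delta=-0.7240 Bond=140.9452
V0=7.7230

No-arbitrage ⇒ martingale measure with p* = (R−d)/(u−d) = 0.8889.
At expiry t=1: V(1,0)=95.9200, V(1,1)=0.0000
(0,0): S=184.0000. Δ = (V_up−V_dn)/(S_up−S_dn) = (0.0000−95.9200)/(268.6400−136.1600) = -0.7240. V = [p*·0.0000 + (1−p*)·95.9200]/1.38 = 7.7230. B = V − Δ·S = 140.9452.
Self-financing check: at every node Δ·S+B equals the discounted successor values.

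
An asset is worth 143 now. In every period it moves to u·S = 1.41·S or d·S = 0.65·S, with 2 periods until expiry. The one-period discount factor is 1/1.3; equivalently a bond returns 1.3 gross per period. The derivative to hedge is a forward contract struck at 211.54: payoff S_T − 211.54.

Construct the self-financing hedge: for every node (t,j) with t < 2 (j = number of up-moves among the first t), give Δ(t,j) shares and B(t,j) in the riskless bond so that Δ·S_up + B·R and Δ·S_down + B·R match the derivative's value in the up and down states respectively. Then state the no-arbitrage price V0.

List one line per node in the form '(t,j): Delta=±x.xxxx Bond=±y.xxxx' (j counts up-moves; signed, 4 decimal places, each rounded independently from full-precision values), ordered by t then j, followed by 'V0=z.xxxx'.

No-arbitrage ⇒ martingale measure with p* = (R−d)/(u−d) = 0.8553.
Terminal values V(2,·): V(2,0)=-151.1225, V(2,1)=-80.4805, V(2,2)=72.7583
  t=1,j=0: stock 92.9500 → up 131.0595 (V=-80.4805), down 60.4175 (V=-151.1225). Price -69.7731; hedge Δ=1.0000, bond B=-162.7231.
  t=1,j=1: stock 201.6300 → up 284.2983 (V=72.7583), down 131.0595 (V=-80.4805). Price 38.9069; hedge Δ=1.0000, bond B=-162.7231.
  t=0,j=0: stock 143.0000 → up 201.6300 (V=38.9069), down 92.9500 (V=-69.7731). Price 17.8284; hedge Δ=1.0000, bond B=-125.1716.
Self-financing check: at every node Δ·S+B equals the discounted successor values.

(0,0): Delta=1.0000 Bond=-125.1716
(1,0): Delta=1.0000 Bond=-162.7231
(1,1): Delta=1.0000 Bond=-162.7231
V0=17.8284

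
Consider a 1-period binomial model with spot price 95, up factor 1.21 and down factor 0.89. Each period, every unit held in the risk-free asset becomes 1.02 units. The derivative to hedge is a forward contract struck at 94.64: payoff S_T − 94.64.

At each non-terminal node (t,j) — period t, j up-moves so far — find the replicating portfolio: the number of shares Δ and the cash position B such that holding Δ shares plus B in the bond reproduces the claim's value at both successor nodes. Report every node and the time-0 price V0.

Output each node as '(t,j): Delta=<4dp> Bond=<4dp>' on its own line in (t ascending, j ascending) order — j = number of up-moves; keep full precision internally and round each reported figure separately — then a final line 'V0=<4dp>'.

Under the risk-neutral measure, an up-move has probability p* = (R−d)/(u−d) = 0.4063 and values discount at R = 1.02.
At expiry t=1: V(1,0)=-10.0900, V(1,1)=20.3100
(0,0): S=95.0000. Δ = (V_up−V_dn)/(S_up−S_dn) = (20.3100−-10.0900)/(114.9500−84.5500) = 1.0000. V = [p*·20.3100 + (1−p*)·-10.0900]/1.02 = 2.2157. B = V − Δ·S = -92.7843.
Each (Δ,B) replicates both successor values, so the strategy is self-financing and V0 is arbitrage-free.

(0,0): Delta=1.0000 Bond=-92.7843
V0=2.2157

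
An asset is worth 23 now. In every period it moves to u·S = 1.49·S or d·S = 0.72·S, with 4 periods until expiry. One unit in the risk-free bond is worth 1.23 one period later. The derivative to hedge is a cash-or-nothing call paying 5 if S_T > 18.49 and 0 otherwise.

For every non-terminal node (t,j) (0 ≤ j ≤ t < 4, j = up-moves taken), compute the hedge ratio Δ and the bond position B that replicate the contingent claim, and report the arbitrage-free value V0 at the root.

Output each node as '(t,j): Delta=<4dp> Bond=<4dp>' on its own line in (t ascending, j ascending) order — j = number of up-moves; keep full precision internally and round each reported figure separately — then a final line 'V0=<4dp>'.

No-arbitrage ⇒ martingale measure with p* = (R−d)/(u−d) = 0.6623.
Terminal payoffs: V(4,0)=0.0000, V(4,1)=0.0000, V(4,2)=5.0000, V(4,3)=5.0000, V(4,4)=5.0000
  t=3,j=0: stock 8.5847 → up 12.7912 (V=0.0000), down 6.1810 (V=0.0000). Price 0.0000; hedge Δ=0.0000, bond B=0.0000.
  t=3,j=1: stock 17.7656 → up 26.4707 (V=5.0000), down 12.7912 (V=0.0000). Price 2.6924; hedge Δ=0.3655, bond B=-3.8011.
  t=3,j=2: stock 36.7649 → up 54.7796 (V=5.0000), down 26.4707 (V=5.0000). Price 4.0650; hedge Δ=0.0000, bond B=4.0650.
  t=3,j=3: stock 76.0828 → up 113.3634 (V=5.0000), down 54.7796 (V=5.0000). Price 4.0650; hedge Δ=0.0000, bond B=4.0650.
  t=2,j=0: stock 11.9232 → up 17.7656 (V=2.6924), down 8.5847 (V=0.0000). Price 1.4498; hedge Δ=0.2933, bond B=-2.0468.
  t=2,j=1: stock 24.6744 → up 36.7649 (V=4.0650), down 17.7656 (V=2.6924). Price 2.9281; hedge Δ=0.0722, bond B=1.1455.
  t=2,j=2: stock 51.0623 → up 76.0828 (V=4.0650), down 36.7649 (V=4.0650). Price 3.3049; hedge Δ=0.0000, bond B=3.3049.
  t=1,j=0: stock 16.5600 → up 24.6744 (V=2.9281), down 11.9232 (V=1.4498). Price 1.9748; hedge Δ=0.1159, bond B=0.0549.
  t=1,j=1: stock 34.2700 → up 51.0623 (V=3.3049), down 24.6744 (V=2.9281). Price 2.5835; hedge Δ=0.0143, bond B=2.0941.
  t=0,j=0: stock 23.0000 → up 34.2700 (V=2.5835), down 16.5600 (V=1.9748). Price 1.9333; hedge Δ=0.0344, bond B=1.1427.
Check: Δ(0,0)·S0 + B(0,0) = 1.9333 = V0.

(0,0): Delta=0.0344 Bond=1.1427
(1,0): Delta=0.1159 Bond=0.0549
(1,1): Delta=0.0143 Bond=2.0941
(2,0): Delta=0.2933 Bond=-2.0468
(2,1): Delta=0.0722 Bond=1.1455
(2,2): Delta=0.0000 Bond=3.3049
(3,0): Delta=0.0000 Bond=0.0000
(3,1): Delta=0.3655 Bond=-3.8011
(3,2): Delta=0.0000 Bond=4.0650
(3,3): Delta=0.0000 Bond=4.0650
V0=1.9333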